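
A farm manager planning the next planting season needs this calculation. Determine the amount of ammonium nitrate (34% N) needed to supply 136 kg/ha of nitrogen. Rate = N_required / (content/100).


Rate = N_required / (N_content / 100)
     = 136 / (34 / 100)
     = 136 / 0.34
     = 400 kg/ha


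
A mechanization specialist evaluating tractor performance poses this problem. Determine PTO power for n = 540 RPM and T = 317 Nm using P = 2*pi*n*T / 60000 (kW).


P = 2*pi*n*T / 60000
  = 2*pi * 540 * 317 / 60000
  = 1075555.66 / 60000
  = 17.93 kW


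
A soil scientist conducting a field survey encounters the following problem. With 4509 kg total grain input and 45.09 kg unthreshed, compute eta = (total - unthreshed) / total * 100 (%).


eta = (total - unthreshed) / total * 100
    = (4509 - 45.09) / 4509 * 100
    = 4463.91 / 4509 * 100
    = 99%


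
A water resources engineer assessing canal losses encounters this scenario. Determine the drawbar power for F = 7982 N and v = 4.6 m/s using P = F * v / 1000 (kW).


P = F * v / 1000
  = 7982 * 4.6 / 1000
  = 36717.20 / 1000
  = 36.72 kW


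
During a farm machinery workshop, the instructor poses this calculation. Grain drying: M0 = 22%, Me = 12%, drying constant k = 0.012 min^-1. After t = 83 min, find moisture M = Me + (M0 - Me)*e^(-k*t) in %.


M = Me + (M0 - Me) * e^(-k*t)
  = 12 + (22 - 12) * e^(-0.012*83)
  = 12 + 10 * e^(-0.996)
  = 12 + 10 * 0.36935
  = 12 + 3.6935
  = 15.69%


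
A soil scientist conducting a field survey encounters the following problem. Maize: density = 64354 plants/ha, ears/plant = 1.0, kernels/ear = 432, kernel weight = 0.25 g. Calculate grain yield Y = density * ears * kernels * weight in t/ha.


Y = density * ears * kernels * kw
  = 64354 * 1.0 * 432 * 0.25 g/ha
  = 6950232 g/ha
  = 6950.23 kg/ha = 6.95 t/ha


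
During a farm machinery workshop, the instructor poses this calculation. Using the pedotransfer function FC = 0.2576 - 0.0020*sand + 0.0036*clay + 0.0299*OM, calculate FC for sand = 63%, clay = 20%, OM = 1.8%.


FC = 0.2576 - 0.0020*63 + 0.0036*20 + 0.0299*1.8
   = 0.2576 - 0.1260 + 0.0720 + 0.0538
   = 0.2574


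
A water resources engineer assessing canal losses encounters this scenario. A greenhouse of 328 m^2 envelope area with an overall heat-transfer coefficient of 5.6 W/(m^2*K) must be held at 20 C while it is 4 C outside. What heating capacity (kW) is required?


dT = 20 - (4) = 16 K
Q = U * A * dT
  = 5.6 * 328 * 16
  = 29388.80 W = 29.39 kW


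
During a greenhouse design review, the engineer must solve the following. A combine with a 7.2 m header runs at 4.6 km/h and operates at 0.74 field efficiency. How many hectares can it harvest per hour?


C = w * v * eta_f / 10
  = 7.2 * 4.6 * 0.74 / 10
  = 24.51 / 10
  = 2.45 ha/h


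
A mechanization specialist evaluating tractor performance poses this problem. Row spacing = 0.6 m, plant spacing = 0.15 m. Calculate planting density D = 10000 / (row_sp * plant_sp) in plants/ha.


D = 10000 / (row_sp * plant_sp)
  = 10000 / (0.6 * 0.15)
  = 10000 / 0.0900
  = 111111.11 plants/ha


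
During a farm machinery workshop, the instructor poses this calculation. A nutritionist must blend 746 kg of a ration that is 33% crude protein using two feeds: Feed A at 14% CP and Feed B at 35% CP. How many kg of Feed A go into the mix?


parts_A = CP_b - target = 35 - 33 = 2
parts_B = target - CP_a = 33 - 14 = 19
total_parts = 2 + 19 = 21
Feed A = 746 * 2 / 21 = 71.05 kg
Feed B = 746 * 19 / 21 = 674.95 kg

71.05 kg


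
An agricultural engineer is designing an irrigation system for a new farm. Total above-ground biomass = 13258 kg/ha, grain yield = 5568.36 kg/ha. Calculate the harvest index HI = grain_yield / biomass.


HI = grain_yield / biomass
   = 5568.36 / 13258
   = 0.42


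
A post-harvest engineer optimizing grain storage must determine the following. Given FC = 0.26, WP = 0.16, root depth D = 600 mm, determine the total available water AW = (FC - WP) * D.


AW = (FC - WP) * D
   = (0.26 - 0.16) * 600
   = 0.10 * 600
   = 60 mm


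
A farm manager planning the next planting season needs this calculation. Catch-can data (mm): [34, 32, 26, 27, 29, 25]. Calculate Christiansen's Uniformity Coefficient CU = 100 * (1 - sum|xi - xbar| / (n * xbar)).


xbar = 173 / 6 = 28.833
sum|xi - xbar| = 17
CU = 100 * (1 - 17 / (6 * 28.833))
   = 100 * (1 - 0.0983)
   = 90.17%


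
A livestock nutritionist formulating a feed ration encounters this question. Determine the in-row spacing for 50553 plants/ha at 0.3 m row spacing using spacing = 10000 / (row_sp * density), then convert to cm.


spacing = 10000 / (row_sp * density)
        = 10000 / (0.3 * 50553)
        = 10000 / 15165.90
        = 0.65937 m = 65.94 cm


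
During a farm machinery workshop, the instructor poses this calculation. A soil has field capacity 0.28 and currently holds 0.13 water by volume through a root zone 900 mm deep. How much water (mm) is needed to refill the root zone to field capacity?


SMD = (FC - theta) * D
    = (0.28 - 0.13) * 900
    = 0.150 * 900
    = 135 mm


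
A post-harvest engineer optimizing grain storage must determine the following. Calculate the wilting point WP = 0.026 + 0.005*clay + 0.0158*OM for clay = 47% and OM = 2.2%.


WP = 0.026 + 0.005*47 + 0.0158*2.2
   = 0.026 + 0.2350 + 0.0348
   = 0.2958


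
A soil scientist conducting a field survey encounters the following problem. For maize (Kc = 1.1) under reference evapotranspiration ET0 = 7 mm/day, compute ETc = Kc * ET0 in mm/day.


ETc = Kc * ET0
    = 1.1 * 7
    = 7.70 mm/day


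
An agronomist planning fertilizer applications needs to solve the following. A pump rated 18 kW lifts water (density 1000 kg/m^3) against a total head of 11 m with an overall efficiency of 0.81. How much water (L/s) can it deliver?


Q = (P * 1000 * eta) / (rho * g * H)
  = (18 * 1000 * 0.81) / (1000 * 9.81 * 11)
  = 14580 / 107910
  = 0.13511 m^3/s = 135.11 L/s


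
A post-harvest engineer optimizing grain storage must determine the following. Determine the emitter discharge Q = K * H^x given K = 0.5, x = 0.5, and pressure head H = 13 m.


Q = K * H^x
  = 0.5 * 13^0.5
  = 0.5 * 3.6056
  = 1.80 L/h


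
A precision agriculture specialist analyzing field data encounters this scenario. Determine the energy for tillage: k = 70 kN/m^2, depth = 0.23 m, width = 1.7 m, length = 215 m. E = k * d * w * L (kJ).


E = k * d * w * L
  = 70 * 0.23 * 1.7 * 215
  = 5884.55 kJ


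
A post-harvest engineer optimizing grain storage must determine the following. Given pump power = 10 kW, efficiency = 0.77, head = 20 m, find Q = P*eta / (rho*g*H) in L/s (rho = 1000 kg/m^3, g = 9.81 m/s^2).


Q = (P * 1000 * eta) / (rho * g * H)
  = (10 * 1000 * 0.77) / (1000 * 9.81 * 20)
  = 7700 / 196200
  = 0.03925 m^3/s = 39.25 L/s


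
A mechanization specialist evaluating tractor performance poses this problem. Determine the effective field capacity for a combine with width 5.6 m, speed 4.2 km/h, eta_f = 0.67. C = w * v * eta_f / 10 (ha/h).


C = w * v * eta_f / 10
  = 5.6 * 4.2 * 0.67 / 10
  = 15.76 / 10
  = 1.58 ha/h


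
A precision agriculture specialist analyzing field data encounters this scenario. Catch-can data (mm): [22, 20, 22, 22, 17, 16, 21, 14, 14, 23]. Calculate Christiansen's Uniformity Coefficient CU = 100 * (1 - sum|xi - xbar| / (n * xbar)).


xbar = 191 / 10 = 19.100
sum|xi - xbar| = 30.800
CU = 100 * (1 - 30.800 / (10 * 19.100))
   = 100 * (1 - 0.1613)
   = 83.87%


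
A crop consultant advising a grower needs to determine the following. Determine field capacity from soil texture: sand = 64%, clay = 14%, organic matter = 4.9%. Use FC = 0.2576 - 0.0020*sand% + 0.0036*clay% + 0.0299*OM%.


FC = 0.2576 - 0.0020*64 + 0.0036*14 + 0.0299*4.9
   = 0.2576 - 0.1280 + 0.0504 + 0.1465
   = 0.3265


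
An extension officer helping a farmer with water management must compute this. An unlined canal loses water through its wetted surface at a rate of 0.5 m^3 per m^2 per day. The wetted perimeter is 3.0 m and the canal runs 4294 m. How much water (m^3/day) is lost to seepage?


S = C * P * L
  = 0.5 * 3.0 * 4294
  = 6441 m^3/day


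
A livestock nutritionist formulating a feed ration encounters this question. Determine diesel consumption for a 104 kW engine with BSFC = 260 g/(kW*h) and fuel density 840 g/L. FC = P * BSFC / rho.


FC = P * BSFC / rho_fuel
   = 104 * 260 / 840
   = 27040 / 840
   = 32.19 L/h


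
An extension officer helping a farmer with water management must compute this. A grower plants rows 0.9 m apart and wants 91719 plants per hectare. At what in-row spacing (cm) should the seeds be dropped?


spacing = 10000 / (row_sp * density)
        = 10000 / (0.9 * 91719)
        = 10000 / 82547.10
        = 0.12114 m = 12.11 cm


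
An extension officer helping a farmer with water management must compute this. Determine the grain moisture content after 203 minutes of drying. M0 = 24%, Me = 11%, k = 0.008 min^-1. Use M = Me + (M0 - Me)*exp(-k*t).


M = Me + (M0 - Me) * e^(-k*t)
  = 11 + (24 - 11) * e^(-0.008*203)
  = 11 + 13 * e^(-1.624)
  = 11 + 13 * 0.19711
  = 11 + 2.5624
  = 13.56%


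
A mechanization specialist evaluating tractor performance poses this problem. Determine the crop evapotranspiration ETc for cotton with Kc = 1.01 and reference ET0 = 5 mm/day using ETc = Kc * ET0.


ETc = Kc * ET0
    = 1.01 * 5
    = 5.05 mm/day


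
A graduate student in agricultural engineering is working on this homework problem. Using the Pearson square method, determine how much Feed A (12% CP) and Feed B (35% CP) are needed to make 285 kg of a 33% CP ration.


parts_A = CP_b - target = 35 - 33 = 2
parts_B = target - CP_a = 33 - 12 = 21
total_parts = 2 + 21 = 23
Feed A = 285 * 2 / 23 = 24.78 kg
Feed B = 285 * 21 / 23 = 260.22 kg

24.78 kg


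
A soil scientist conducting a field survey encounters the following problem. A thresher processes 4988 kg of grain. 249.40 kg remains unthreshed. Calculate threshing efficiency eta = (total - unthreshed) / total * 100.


eta = (total - unthreshed) / total * 100
    = (4988 - 249.40) / 4988 * 100
    = 4738.60 / 4988 * 100
    = 95%


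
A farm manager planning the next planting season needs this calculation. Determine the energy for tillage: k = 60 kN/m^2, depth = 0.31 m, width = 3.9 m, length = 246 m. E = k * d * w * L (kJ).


E = k * d * w * L
  = 60 * 0.31 * 3.9 * 246
  = 17844.84 kJ


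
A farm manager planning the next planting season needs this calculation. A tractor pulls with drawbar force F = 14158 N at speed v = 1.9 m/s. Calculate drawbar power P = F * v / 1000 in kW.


P = F * v / 1000
  = 14158 * 1.9 / 1000
  = 26900.20 / 1000
  = 26.90 kW


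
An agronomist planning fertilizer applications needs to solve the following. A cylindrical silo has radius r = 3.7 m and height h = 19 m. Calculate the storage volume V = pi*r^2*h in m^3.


V = pi * r^2 * h
  = pi * 3.7^2 * 19
  = pi * 13.69 * 19
  = 817.16 m^3


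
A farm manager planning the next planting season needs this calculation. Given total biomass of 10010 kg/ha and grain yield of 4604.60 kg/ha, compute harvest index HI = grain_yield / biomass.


HI = grain_yield / biomass
   = 4604.60 / 10010
   = 0.46


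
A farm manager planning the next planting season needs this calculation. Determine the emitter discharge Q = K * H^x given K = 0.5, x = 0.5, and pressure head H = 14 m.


Q = K * H^x
  = 0.5 * 14^0.5
  = 0.5 * 3.7417
  = 1.87 L/h


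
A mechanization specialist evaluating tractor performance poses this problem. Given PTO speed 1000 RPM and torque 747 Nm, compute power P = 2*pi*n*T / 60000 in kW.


P = 2*pi*n*T / 60000
  = 2*pi * 1000 * 747 / 60000
  = 4693539.42 / 60000
  = 78.23 kW


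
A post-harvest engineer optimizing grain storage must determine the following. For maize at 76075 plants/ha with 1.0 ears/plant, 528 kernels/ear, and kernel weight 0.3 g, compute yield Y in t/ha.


Y = density * ears * kernels * kw
  = 76075 * 1.0 * 528 * 0.3 g/ha
  = 12050280 g/ha
  = 12050.28 kg/ha = 12.05 t/ha


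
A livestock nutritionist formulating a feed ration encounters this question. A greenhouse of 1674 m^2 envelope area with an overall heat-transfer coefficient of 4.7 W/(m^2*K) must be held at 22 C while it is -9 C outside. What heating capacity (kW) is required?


dT = 22 - (-9) = 31 K
Q = U * A * dT
  = 4.7 * 1674 * 31
  = 243901.80 W = 243.90 kW


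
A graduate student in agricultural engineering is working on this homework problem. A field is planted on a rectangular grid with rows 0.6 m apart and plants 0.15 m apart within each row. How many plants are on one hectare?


D = 10000 / (row_sp * plant_sp)
  = 10000 / (0.6 * 0.15)
  = 10000 / 0.0900
  = 111111.11 plants/ha


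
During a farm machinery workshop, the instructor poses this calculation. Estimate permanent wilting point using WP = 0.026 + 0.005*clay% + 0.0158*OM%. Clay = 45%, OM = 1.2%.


WP = 0.026 + 0.005*45 + 0.0158*1.2
   = 0.026 + 0.2250 + 0.0190
   = 0.2700


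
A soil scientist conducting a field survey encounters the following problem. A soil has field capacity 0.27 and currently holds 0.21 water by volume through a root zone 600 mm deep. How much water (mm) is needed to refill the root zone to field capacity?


SMD = (FC - theta) * D
    = (0.27 - 0.21) * 600
    = 0.060 * 600
    = 36 mm


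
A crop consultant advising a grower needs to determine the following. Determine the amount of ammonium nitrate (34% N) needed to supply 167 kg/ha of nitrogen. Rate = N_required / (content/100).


Rate = N_required / (N_content / 100)
     = 167 / (34 / 100)
     = 167 / 0.34
     = 491.18 kg/ha


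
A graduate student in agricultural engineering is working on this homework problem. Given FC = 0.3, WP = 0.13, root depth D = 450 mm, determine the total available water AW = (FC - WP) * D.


AW = (FC - WP) * D
   = (0.3 - 0.13) * 450
   = 0.17 * 450
   = 76.50 mm


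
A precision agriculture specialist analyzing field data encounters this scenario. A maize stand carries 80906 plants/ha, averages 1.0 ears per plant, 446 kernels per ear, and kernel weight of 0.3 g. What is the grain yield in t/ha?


Y = density * ears * kernels * kw
  = 80906 * 1.0 * 446 * 0.3 g/ha
  = 10825222.80 g/ha
  = 10825.22 kg/ha = 10.83 t/ha


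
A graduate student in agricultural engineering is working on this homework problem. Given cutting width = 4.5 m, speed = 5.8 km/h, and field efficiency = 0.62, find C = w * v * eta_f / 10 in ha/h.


C = w * v * eta_f / 10
  = 4.5 * 5.8 * 0.62 / 10
  = 16.18 / 10
  = 1.62 ha/h


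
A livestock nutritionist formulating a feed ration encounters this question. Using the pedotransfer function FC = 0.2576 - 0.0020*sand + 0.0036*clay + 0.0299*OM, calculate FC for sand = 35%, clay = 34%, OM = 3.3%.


FC = 0.2576 - 0.0020*35 + 0.0036*34 + 0.0299*3.3
   = 0.2576 - 0.0700 + 0.1224 + 0.0987
   = 0.4087


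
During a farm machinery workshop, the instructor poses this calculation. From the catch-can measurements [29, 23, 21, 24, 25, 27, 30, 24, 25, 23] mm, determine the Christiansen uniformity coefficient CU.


xbar = 251 / 10 = 25.100
sum|xi - xbar| = 21.400
CU = 100 * (1 - 21.400 / (10 * 25.100))
   = 100 * (1 - 0.0853)
   = 91.47%


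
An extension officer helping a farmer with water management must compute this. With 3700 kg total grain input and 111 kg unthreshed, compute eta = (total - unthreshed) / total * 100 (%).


eta = (total - unthreshed) / total * 100
    = (3700 - 111) / 3700 * 100
    = 3589 / 3700 * 100
    = 97%


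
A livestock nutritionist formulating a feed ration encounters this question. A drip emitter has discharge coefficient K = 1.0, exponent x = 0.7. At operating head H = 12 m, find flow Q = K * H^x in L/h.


Q = K * H^x
  = 1.0 * 12^0.7
  = 1.0 * 5.6941
  = 5.69 L/h


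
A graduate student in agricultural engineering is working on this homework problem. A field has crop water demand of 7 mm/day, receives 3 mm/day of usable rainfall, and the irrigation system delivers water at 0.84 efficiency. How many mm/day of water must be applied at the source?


IWR = (ETc - Pe) / Ea
    = (7 - 3) / 0.84
    = 4 / 0.84
    = 4.76 mm/day


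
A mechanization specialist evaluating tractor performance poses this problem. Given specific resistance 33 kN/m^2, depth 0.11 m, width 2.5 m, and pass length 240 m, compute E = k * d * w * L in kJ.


E = k * d * w * L
  = 33 * 0.11 * 2.5 * 240
  = 2178 kJ


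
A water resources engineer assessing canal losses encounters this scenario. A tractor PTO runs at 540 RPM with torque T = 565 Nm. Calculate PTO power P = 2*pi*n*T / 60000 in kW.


P = 2*pi*n*T / 60000
  = 2*pi * 540 * 565 / 60000
  = 1916999.84 / 60000
  = 31.95 kW


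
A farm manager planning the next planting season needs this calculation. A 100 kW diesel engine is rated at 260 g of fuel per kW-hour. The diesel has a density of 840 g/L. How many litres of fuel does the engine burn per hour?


FC = P * BSFC / rho_fuel
   = 100 * 260 / 840
   = 26000 / 840
   = 30.95 L/h


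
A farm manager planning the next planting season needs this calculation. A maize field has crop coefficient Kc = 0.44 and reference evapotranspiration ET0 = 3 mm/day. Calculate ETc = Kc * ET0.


ETc = Kc * ET0
    = 0.44 * 3
    = 1.32 mm/day


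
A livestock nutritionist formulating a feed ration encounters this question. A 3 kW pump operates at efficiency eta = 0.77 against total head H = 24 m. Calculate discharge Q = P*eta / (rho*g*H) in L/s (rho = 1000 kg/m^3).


Q = (P * 1000 * eta) / (rho * g * H)
  = (3 * 1000 * 0.77) / (1000 * 9.81 * 24)
  = 2310 / 235440
  = 0.00981 m^3/s = 9.81 L/s


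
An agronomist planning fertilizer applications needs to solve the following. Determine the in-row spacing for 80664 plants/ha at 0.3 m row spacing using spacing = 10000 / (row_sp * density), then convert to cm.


spacing = 10000 / (row_sp * density)
        = 10000 / (0.3 * 80664)
        = 10000 / 24199.20
        = 0.41324 m = 41.32 cm


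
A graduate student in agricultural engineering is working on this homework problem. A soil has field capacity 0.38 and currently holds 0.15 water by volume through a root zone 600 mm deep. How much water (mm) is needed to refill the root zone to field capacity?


SMD = (FC - theta) * D
    = (0.38 - 0.15) * 600
    = 0.230 * 600
    = 138 mm


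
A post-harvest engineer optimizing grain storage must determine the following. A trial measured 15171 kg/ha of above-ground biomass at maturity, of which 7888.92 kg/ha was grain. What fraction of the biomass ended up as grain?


HI = grain_yield / biomass
   = 7888.92 / 15171
   = 0.52


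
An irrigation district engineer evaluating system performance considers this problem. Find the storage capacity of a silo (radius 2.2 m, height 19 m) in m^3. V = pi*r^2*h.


V = pi * r^2 * h
  = pi * 2.2^2 * 19
  = pi * 4.84 * 19
  = 288.90 m^3


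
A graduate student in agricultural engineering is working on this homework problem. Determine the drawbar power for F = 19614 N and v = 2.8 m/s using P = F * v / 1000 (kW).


P = F * v / 1000
  = 19614 * 2.8 / 1000
  = 54919.20 / 1000
  = 54.92 kW


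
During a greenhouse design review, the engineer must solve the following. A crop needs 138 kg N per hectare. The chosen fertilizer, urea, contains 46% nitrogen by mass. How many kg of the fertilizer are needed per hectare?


Rate = N_required / (N_content / 100)
     = 138 / (46 / 100)
     = 138 / 0.46
     = 300 kg/ha


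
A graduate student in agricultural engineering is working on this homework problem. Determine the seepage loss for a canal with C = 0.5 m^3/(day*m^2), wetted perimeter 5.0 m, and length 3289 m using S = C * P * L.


S = C * P * L
  = 0.5 * 5.0 * 3289
  = 8222.50 m^3/day


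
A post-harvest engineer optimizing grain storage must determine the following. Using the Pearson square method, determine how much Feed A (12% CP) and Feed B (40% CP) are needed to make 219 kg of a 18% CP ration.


parts_A = CP_b - target = 40 - 18 = 22
parts_B = target - CP_a = 18 - 12 = 6
total_parts = 22 + 6 = 28
Feed A = 219 * 22 / 28 = 172.07 kg
Feed B = 219 * 6 / 28 = 46.93 kg

172.07 kg


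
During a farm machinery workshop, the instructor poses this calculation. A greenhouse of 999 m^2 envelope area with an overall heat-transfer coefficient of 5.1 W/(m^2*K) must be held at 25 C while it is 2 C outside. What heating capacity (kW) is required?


dT = 25 - (2) = 23 K
Q = U * A * dT
  = 5.1 * 999 * 23
  = 117182.70 W = 117.18 kW


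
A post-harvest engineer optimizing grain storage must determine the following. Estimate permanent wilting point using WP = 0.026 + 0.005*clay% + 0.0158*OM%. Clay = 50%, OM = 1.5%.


WP = 0.026 + 0.005*50 + 0.0158*1.5
   = 0.026 + 0.2500 + 0.0237
   = 0.2997


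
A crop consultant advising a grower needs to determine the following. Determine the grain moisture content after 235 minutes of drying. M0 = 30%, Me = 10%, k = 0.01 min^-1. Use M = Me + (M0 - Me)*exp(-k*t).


M = Me + (M0 - Me) * e^(-k*t)
  = 10 + (30 - 10) * e^(-0.01*235)
  = 10 + 20 * e^(-2.350)
  = 10 + 20 * 0.09537
  = 10 + 1.9074
  = 11.91%


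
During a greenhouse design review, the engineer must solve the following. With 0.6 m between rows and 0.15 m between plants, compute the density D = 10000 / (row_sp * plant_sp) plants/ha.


D = 10000 / (row_sp * plant_sp)
  = 10000 / (0.6 * 0.15)
  = 10000 / 0.0900
  = 111111.11 plants/ha


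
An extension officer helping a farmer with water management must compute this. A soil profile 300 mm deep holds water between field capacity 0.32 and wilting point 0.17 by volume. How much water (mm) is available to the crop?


AW = (FC - WP) * D
   = (0.32 - 0.17) * 300
   = 0.15 * 300
   = 45 mm


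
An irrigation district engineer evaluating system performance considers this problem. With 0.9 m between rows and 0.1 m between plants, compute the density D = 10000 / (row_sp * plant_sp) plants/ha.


D = 10000 / (row_sp * plant_sp)
  = 10000 / (0.9 * 0.1)
  = 10000 / 0.0900
  = 111111.11 plants/ha


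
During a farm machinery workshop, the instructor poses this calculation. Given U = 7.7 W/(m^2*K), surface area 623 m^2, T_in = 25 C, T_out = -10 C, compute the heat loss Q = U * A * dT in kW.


dT = 25 - (-10) = 35 K
Q = U * A * dT
  = 7.7 * 623 * 35
  = 167898.50 W = 167.90 kW


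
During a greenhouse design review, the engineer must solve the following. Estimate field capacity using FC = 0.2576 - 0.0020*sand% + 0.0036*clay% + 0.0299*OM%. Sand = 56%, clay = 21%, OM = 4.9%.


FC = 0.2576 - 0.0020*56 + 0.0036*21 + 0.0299*4.9
   = 0.2576 - 0.1120 + 0.0756 + 0.1465
   = 0.3677


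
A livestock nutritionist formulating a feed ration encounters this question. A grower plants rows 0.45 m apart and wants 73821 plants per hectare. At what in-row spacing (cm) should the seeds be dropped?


spacing = 10000 / (row_sp * density)
        = 10000 / (0.45 * 73821)
        = 10000 / 33219.45
        = 0.30103 m = 30.10 cm


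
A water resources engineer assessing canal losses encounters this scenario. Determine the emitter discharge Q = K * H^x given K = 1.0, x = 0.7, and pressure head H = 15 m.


Q = K * H^x
  = 1.0 * 15^0.7
  = 1.0 * 6.6568
  = 6.66 L/h


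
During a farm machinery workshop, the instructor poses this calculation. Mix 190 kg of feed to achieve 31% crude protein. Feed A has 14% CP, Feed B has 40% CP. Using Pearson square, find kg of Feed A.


parts_A = CP_b - target = 40 - 31 = 9
parts_B = target - CP_a = 31 - 14 = 17
total_parts = 9 + 17 = 26
Feed A = 190 * 9 / 26 = 65.77 kg
Feed B = 190 * 17 / 26 = 124.23 kg

65.77 kg


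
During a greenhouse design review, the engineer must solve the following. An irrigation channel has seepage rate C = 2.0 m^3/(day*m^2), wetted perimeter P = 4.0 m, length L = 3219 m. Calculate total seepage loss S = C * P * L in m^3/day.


S = C * P * L
  = 2.0 * 4.0 * 3219
  = 25752 m^3/day


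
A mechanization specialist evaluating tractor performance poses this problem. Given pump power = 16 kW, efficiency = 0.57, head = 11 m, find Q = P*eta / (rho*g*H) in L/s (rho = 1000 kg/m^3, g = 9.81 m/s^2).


Q = (P * 1000 * eta) / (rho * g * H)
  = (16 * 1000 * 0.57) / (1000 * 9.81 * 11)
  = 9120 / 107910
  = 0.08451 m^3/s = 84.51 L/s


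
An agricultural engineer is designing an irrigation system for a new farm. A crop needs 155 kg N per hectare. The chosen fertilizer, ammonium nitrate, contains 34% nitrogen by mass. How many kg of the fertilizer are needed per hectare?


Rate = N_required / (N_content / 100)
     = 155 / (34 / 100)
     = 155 / 0.34
     = 455.88 kg/ha


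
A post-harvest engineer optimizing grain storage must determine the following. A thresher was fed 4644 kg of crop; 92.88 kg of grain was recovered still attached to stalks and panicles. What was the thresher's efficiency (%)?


eta = (total - unthreshed) / total * 100
    = (4644 - 92.88) / 4644 * 100
    = 4551.12 / 4644 * 100
    = 98%


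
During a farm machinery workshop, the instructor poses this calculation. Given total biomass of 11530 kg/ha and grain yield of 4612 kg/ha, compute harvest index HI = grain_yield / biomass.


HI = grain_yield / biomass
   = 4612 / 11530
   = 0.40


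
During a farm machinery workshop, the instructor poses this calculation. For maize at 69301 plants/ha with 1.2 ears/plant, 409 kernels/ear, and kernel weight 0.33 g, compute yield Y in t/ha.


Y = density * ears * kernels * kw
  = 69301 * 1.2 * 409 * 0.33 g/ha
  = 11224267.16 g/ha
  = 11224.27 kg/ha = 11.22 t/ha


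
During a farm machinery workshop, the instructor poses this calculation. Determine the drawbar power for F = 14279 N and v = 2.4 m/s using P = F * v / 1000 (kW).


P = F * v / 1000
  = 14279 * 2.4 / 1000
  = 34269.60 / 1000
  = 34.27 kW


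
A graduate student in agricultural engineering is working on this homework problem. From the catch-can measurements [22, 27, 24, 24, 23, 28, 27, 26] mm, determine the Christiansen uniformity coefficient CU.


xbar = 201 / 8 = 25.125
sum|xi - xbar| = 15
CU = 100 * (1 - 15 / (8 * 25.125))
   = 100 * (1 - 0.0746)
   = 92.54%


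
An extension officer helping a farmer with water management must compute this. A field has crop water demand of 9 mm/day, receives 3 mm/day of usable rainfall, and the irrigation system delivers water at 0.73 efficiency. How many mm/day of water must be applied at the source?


IWR = (ETc - Pe) / Ea
    = (9 - 3) / 0.73
    = 6 / 0.73
    = 8.22 mm/day


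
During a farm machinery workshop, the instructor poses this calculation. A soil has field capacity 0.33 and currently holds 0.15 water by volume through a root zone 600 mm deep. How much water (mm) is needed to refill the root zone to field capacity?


SMD = (FC - theta) * D
    = (0.33 - 0.15) * 600
    = 0.180 * 600
    = 108 mm


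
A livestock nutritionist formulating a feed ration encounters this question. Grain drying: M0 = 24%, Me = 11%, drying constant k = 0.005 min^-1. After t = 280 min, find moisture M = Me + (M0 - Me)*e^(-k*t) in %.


M = Me + (M0 - Me) * e^(-k*t)
  = 11 + (24 - 11) * e^(-0.005*280)
  = 11 + 13 * e^(-1.400)
  = 11 + 13 * 0.24660
  = 11 + 3.2058
  = 14.21%


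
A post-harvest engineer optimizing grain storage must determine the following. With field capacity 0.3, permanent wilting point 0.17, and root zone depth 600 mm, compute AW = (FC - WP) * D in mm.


AW = (FC - WP) * D
   = (0.3 - 0.17) * 600
   = 0.13 * 600
   = 78 mm


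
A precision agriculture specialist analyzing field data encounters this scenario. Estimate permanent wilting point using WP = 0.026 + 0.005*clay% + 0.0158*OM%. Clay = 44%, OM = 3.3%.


WP = 0.026 + 0.005*44 + 0.0158*3.3
   = 0.026 + 0.2200 + 0.0521
   = 0.2981


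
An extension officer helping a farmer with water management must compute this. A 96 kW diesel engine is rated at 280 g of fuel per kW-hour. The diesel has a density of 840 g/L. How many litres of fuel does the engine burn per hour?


FC = P * BSFC / rho_fuel
   = 96 * 280 / 840
   = 26880 / 840
   = 32 L/h


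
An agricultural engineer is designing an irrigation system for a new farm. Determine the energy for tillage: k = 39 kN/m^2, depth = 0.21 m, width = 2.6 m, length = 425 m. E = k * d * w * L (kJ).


E = k * d * w * L
  = 39 * 0.21 * 2.6 * 425
  = 9049.95 kJ


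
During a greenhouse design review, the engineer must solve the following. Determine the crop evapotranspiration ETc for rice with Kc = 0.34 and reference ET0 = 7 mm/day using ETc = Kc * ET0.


ETc = Kc * ET0
    = 0.34 * 7
    = 2.38 mm/day


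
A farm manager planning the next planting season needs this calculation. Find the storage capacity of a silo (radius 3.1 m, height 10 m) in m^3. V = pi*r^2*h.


V = pi * r^2 * h
  = pi * 3.1^2 * 10
  = pi * 9.61 * 10
  = 301.91 m^3


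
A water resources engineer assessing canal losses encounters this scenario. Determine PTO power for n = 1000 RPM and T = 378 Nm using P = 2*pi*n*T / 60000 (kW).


P = 2*pi*n*T / 60000
  = 2*pi * 1000 * 378 / 60000
  = 2375044.05 / 60000
  = 39.58 kW


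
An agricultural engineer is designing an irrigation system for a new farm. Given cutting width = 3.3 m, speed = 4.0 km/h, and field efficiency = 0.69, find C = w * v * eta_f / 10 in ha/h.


C = w * v * eta_f / 10
  = 3.3 * 4.0 * 0.69 / 10
  = 9.11 / 10
  = 0.91 ha/h


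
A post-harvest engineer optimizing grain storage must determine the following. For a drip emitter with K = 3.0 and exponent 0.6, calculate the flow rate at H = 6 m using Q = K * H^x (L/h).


Q = K * H^x
  = 3.0 * 6^0.6
  = 3.0 * 2.9302
  = 8.79 L/h


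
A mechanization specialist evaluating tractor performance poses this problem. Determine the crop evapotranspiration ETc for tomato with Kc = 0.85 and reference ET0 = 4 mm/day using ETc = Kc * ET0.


ETc = Kc * ET0
    = 0.85 * 4
    = 3.40 mm/day


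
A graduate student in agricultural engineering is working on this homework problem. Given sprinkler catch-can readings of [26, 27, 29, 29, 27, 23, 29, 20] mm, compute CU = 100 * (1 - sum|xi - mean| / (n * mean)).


xbar = 210 / 8 = 26.250
sum|xi - xbar| = 19.500
CU = 100 * (1 - 19.500 / (8 * 26.250))
   = 100 * (1 - 0.0929)
   = 90.71%


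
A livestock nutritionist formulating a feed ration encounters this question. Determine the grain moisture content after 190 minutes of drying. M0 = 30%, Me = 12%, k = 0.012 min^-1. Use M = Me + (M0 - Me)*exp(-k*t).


M = Me + (M0 - Me) * e^(-k*t)
  = 12 + (30 - 12) * e^(-0.012*190)
  = 12 + 18 * e^(-2.280)
  = 12 + 18 * 0.10228
  = 12 + 1.8411
  = 13.84%


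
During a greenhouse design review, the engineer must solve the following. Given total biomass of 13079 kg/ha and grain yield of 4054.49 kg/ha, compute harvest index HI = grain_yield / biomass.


HI = grain_yield / biomass
   = 4054.49 / 13079
   = 0.31


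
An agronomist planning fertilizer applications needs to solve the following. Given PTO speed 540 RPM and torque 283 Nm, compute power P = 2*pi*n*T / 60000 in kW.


P = 2*pi*n*T / 60000
  = 2*pi * 540 * 283 / 60000
  = 960196.38 / 60000
  = 16.00 kW


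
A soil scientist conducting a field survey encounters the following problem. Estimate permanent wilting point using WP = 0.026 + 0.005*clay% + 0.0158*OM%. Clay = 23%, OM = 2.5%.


WP = 0.026 + 0.005*23 + 0.0158*2.5
   = 0.026 + 0.1150 + 0.0395
   = 0.1805


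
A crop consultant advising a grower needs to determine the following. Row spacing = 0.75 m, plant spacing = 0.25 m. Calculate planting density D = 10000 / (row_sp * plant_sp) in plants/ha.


D = 10000 / (row_sp * plant_sp)
  = 10000 / (0.75 * 0.25)
  = 10000 / 0.1875
  = 53333.33 plants/ha


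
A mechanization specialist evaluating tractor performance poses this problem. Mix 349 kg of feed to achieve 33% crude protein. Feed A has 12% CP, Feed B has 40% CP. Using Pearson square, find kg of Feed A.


parts_A = CP_b - target = 40 - 33 = 7
parts_B = target - CP_a = 33 - 12 = 21
total_parts = 7 + 21 = 28
Feed A = 349 * 7 / 28 = 87.25 kg
Feed B = 349 * 21 / 28 = 261.75 kg

87.25 kg


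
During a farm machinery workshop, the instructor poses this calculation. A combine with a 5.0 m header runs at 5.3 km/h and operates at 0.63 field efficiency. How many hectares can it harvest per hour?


C = w * v * eta_f / 10
  = 5.0 * 5.3 * 0.63 / 10
  = 16.70 / 10
  = 1.67 ha/h


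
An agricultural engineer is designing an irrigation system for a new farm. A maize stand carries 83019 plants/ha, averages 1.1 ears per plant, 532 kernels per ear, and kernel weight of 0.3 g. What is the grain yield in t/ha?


Y = density * ears * kernels * kw
  = 83019 * 1.1 * 532 * 0.3 g/ha
  = 14574815.64 g/ha
  = 14574.82 kg/ha = 14.57 t/ha


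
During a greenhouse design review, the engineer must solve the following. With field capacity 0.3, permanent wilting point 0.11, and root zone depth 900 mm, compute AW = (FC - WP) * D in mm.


AW = (FC - WP) * D
   = (0.3 - 0.11) * 900
   = 0.19 * 900
   = 171 mm


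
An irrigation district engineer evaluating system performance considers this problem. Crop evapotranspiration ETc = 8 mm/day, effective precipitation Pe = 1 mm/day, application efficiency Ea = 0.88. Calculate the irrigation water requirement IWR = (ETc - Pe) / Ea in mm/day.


IWR = (ETc - Pe) / Ea
    = (8 - 1) / 0.88
    = 7 / 0.88
    = 7.95 mm/day


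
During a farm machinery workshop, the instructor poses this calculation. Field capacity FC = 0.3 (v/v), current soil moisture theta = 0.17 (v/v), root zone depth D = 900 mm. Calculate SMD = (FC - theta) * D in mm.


SMD = (FC - theta) * D
    = (0.3 - 0.17) * 900
    = 0.130 * 900
    = 117 mm


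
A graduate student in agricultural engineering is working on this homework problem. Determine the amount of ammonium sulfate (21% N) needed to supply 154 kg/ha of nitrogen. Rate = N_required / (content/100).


Rate = N_required / (N_content / 100)
     = 154 / (21 / 100)
     = 154 / 0.21
     = 733.33 kg/ha


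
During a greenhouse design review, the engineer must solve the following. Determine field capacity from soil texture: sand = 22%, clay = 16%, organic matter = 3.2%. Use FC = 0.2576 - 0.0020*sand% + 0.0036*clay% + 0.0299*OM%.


FC = 0.2576 - 0.0020*22 + 0.0036*16 + 0.0299*3.2
   = 0.2576 - 0.0440 + 0.0576 + 0.0957
   = 0.3669


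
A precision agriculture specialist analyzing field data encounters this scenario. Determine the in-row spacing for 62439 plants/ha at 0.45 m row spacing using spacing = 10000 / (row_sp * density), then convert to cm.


spacing = 10000 / (row_sp * density)
        = 10000 / (0.45 * 62439)
        = 10000 / 28097.55
        = 0.35590 m = 35.59 cm


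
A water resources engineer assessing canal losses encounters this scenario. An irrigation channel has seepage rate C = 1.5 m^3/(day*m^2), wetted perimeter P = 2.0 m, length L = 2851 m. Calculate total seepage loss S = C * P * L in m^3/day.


S = C * P * L
  = 1.5 * 2.0 * 2851
  = 8553 m^3/day


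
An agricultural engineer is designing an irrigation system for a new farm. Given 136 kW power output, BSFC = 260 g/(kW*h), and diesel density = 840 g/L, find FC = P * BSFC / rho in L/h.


FC = P * BSFC / rho_fuel
   = 136 * 260 / 840
   = 35360 / 840
   = 42.10 L/h


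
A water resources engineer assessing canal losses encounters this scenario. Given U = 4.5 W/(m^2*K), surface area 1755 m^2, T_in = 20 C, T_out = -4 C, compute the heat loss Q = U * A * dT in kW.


dT = 20 - (-4) = 24 K
Q = U * A * dT
  = 4.5 * 1755 * 24
  = 189540 W = 189.54 kW


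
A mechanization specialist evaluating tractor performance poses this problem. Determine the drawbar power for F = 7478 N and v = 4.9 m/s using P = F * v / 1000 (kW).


P = F * v / 1000
  = 7478 * 4.9 / 1000
  = 36642.20 / 1000
  = 36.64 kW


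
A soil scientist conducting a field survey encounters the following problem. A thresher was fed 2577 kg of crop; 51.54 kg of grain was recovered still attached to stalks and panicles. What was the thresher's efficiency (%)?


eta = (total - unthreshed) / total * 100
    = (2577 - 51.54) / 2577 * 100
    = 2525.46 / 2577 * 100
    = 98%


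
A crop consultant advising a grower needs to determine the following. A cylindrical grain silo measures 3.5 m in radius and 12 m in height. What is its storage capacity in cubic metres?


V = pi * r^2 * h
  = pi * 3.5^2 * 12
  = pi * 12.25 * 12
  = 461.81 m^3


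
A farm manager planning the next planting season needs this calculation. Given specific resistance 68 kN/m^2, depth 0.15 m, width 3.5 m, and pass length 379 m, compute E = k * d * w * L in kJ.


E = k * d * w * L
  = 68 * 0.15 * 3.5 * 379
  = 13530.30 kJ


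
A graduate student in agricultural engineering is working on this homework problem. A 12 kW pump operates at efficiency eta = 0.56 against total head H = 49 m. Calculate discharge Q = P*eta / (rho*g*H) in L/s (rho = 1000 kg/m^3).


Q = (P * 1000 * eta) / (rho * g * H)
  = (12 * 1000 * 0.56) / (1000 * 9.81 * 49)
  = 6720 / 480690
  = 0.01398 m^3/s = 13.98 L/s


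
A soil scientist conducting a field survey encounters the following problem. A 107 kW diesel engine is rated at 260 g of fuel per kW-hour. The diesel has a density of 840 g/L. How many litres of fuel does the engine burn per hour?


FC = P * BSFC / rho_fuel
   = 107 * 260 / 840
   = 27820 / 840
   = 33.12 L/h


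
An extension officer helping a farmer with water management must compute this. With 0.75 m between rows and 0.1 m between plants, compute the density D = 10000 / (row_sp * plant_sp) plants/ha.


D = 10000 / (row_sp * plant_sp)
  = 10000 / (0.75 * 0.1)
  = 10000 / 0.0750
  = 133333.33 plants/ha


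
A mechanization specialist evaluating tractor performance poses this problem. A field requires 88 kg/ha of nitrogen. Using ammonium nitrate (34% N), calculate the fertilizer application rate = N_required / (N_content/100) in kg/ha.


Rate = N_required / (N_content / 100)
     = 88 / (34 / 100)
     = 88 / 0.34
     = 258.82 kg/ha


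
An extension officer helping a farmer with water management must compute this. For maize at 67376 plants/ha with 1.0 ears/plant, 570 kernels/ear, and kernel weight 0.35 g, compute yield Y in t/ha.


Y = density * ears * kernels * kw
  = 67376 * 1.0 * 570 * 0.35 g/ha
  = 13441512 g/ha
  = 13441.51 kg/ha = 13.44 t/ha


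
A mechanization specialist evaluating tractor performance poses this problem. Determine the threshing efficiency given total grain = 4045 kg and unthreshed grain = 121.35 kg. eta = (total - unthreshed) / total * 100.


eta = (total - unthreshed) / total * 100
    = (4045 - 121.35) / 4045 * 100
    = 3923.65 / 4045 * 100
    = 97%


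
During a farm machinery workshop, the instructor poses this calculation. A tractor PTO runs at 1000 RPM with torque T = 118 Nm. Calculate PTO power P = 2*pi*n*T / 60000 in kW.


P = 2*pi*n*T / 60000
  = 2*pi * 1000 * 118 / 60000
  = 741415.87 / 60000
  = 12.36 kW


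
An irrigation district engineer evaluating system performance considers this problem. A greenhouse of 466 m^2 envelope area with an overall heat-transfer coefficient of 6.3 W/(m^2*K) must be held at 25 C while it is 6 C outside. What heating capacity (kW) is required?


dT = 25 - (6) = 19 K
Q = U * A * dT
  = 6.3 * 466 * 19
  = 55780.20 W = 55.78 kW


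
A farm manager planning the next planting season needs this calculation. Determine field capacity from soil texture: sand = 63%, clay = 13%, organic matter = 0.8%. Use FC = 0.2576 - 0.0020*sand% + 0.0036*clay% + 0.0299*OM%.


FC = 0.2576 - 0.0020*63 + 0.0036*13 + 0.0299*0.8
   = 0.2576 - 0.1260 + 0.0468 + 0.0239
   = 0.2023


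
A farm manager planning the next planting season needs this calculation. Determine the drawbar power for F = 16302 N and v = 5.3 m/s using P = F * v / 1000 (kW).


P = F * v / 1000
  = 16302 * 5.3 / 1000
  = 86400.60 / 1000
  = 86.40 kW
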